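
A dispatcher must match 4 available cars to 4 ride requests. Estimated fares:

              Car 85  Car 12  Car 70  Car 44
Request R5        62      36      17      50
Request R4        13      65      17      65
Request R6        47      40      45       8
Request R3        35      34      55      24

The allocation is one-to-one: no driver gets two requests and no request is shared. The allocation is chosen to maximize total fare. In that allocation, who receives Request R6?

This is a one-to-one assignment (maximum-weight bipartite matching).
Optimal: Car 85→Request R5 ($62), Car 12→Request R6 ($40), Car 70→Request R3 ($55), Car 44→Request R4 ($65) — total 62+40+55+65 = $222.
Max-entry greedy (repeatedly take the single best remaining cell) gives $190, worse by 32.
Car 12's own top request is Request R4 ($65), but forcing Car 12→Request R4 and reassigning the rest optimally gives only $217 — worse by 5.

Car 12 receives Request R6.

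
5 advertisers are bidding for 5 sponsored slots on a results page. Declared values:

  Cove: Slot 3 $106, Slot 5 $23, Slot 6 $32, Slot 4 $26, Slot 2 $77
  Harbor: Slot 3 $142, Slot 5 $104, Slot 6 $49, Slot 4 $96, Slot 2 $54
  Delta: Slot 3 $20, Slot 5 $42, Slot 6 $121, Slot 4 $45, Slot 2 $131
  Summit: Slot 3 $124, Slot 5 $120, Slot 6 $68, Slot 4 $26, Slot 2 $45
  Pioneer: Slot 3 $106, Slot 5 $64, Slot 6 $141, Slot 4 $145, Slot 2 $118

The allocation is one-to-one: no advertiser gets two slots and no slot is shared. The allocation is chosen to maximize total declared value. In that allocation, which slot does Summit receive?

Treat this as an assignment problem: match each advertiser to one slot.
Optimal: Cove→Slot 2 ($77), Harbor→Slot 3 ($142), Delta→Slot 6 ($121), Summit→Slot 5 ($120), Pioneer→Slot 4 ($145) — total 77+142+121+120+145 = $605.
Row-greedy (each advertiser in turn takes its best remaining slot) gives $554, worse by 51.
Swapping Cove↔Delta (Cove→Slot 6 $32, Delta→Slot 2 $131) loses 35.
Summit's own top slot is Slot 3 ($124), but forcing Summit→Slot 3 and reassigning the rest optimally gives only $571 — worse by 34.

Summit receives Slot 5.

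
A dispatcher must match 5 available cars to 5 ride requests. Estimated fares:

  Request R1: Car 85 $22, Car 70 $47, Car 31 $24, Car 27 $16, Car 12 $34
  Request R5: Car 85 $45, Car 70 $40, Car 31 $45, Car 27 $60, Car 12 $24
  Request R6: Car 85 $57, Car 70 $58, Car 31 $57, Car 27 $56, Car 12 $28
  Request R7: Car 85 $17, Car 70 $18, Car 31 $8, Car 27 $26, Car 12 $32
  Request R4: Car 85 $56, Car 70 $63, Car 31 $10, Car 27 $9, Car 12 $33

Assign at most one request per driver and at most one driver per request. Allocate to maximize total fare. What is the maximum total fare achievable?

Optimal: Car 85→Request R4 ($56), Car 70→Request R1 ($47), Car 31→Request R6 ($57), Car 27→Request R5 ($60), Car 12→Request R7 ($32) — total 56+47+57+60+32 = $252.
Max-entry greedy (repeatedly take the single best remaining cell) gives $222, worse by 30.
Next-best assignment: Car 85→Request R6, Car 70→Request R4, Car 31→Request R1, Car 27→Request R5, Car 12→Request R7 = $236.

Max total: $252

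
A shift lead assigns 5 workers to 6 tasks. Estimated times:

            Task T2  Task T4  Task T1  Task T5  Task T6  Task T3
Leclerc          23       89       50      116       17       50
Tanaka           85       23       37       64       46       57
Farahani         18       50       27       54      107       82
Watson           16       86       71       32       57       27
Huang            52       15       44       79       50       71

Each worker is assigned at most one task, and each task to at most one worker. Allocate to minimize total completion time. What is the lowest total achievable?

Optimal: Leclerc→Task T6 (17 min), Tanaka→Task T1 (37 min), Farahani→Task T2 (18 min), Watson→Task T3 (27 min), Huang→Task T4 (15 min) — total 17+37+18+27+15 = 114 min.
Column-greedy (each task in turn goes to its cheapest remaining worker) gives 139 min, worse by 25.
Next-best assignment: Leclerc→Task T6, Tanaka→Task T1, Farahani→Task T2, Watson→Task T5, Huang→Task T4 = 119 min.
Every other assignment is strictly worse.

Minimum total: 114 min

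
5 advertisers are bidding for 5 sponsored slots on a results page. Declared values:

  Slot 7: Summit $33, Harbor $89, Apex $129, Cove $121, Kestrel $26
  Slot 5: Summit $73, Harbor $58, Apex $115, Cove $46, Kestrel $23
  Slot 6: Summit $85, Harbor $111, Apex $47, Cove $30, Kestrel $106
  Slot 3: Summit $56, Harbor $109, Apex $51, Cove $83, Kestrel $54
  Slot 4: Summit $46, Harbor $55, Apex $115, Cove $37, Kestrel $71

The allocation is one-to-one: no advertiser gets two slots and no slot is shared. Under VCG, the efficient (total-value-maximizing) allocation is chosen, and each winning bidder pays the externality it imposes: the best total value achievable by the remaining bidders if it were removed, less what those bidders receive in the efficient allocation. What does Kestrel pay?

Efficient allocation: Summit→Slot 5 ($73), Harbor→Slot 3 ($109), Apex→Slot 4 ($115), Cove→Slot 7 ($121), Kestrel→Slot 6 ($106); total welfare W = $524.
Kestrel receives Slot 6 at value $106, so the others get W − 106 = $418.
Without Kestrel: best allocation of the remaining 4 bidders over all 5 slots is Summit→Slot 6 ($85), Harbor→Slot 3 ($109), Apex→Slot 5 ($115), Cove→Slot 7 ($121), total $430.
VCG payment = (others' best without Kestrel) − (others' welfare with Kestrel) = 430 − 418 = $12.

Kestrel pays $12.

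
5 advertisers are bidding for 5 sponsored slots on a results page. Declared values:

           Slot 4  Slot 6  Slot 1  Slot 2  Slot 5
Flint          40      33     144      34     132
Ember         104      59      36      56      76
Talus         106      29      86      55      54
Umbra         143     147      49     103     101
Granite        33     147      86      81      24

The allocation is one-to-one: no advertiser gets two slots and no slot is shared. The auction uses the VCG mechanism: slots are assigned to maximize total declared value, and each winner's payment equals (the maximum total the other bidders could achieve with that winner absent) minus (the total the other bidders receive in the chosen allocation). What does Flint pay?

Flint pays $20.

Efficient allocation: Flint→Slot 1 ($144), Ember→Slot 5 ($76), Talus→Slot 4 ($106), Umbra→Slot 2 ($103), Granite→Slot 6 ($147); total welfare W = $576.
Flint receives Slot 1 at value $144, so the others get W − 144 = $432.
Without Flint: best allocation of the remaining 4 bidders over all 5 slots is Ember→Slot 5 ($76), Talus→Slot 1 ($86), Umbra→Slot 4 ($143), Granite→Slot 6 ($147), total $452.
VCG payment = (others' best without Flint) − (others' welfare with Flint) = 452 − 432 = $20.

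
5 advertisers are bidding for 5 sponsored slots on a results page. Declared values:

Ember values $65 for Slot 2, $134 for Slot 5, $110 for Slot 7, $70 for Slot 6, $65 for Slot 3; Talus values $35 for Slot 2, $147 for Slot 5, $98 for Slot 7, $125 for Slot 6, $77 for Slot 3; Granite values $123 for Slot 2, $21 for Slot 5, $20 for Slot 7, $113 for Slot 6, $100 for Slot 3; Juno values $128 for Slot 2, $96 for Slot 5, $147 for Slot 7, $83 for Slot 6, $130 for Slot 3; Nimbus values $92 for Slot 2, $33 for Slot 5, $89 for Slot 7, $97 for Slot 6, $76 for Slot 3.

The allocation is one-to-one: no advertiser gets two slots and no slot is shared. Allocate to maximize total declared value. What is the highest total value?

Optimal: Ember→Slot 7 ($110), Talus→Slot 5 ($147), Granite→Slot 2 ($123), Juno→Slot 3 ($130), Nimbus→Slot 6 ($97) — total 110+147+123+130+97 = $607.
Column-greedy (each slot in turn goes to its best remaining advertiser) gives $574, worse by 33.
Next-best assignment: Ember→Slot 5, Talus→Slot 6, Granite→Slot 2, Juno→Slot 7, Nimbus→Slot 3 = $605.
Every other assignment is strictly worse.

Max total: $607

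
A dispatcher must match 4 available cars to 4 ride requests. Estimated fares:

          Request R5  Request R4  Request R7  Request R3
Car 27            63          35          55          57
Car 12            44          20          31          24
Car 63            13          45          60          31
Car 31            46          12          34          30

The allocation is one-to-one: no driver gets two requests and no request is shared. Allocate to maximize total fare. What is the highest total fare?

Optimal: Car 27→Request R3 ($57), Car 12→Request R4 ($20), Car 63→Request R7 ($60), Car 31→Request R5 ($46) — total 57+20+60+46 = $183.
Column-greedy (each request in turn goes to its best remaining driver) gives $166, worse by 17.
Next-best assignment: Car 27→Request R3, Car 12→Request R5, Car 63→Request R4, Car 31→Request R7 = $180.
Swapping Car 31↔Car 27 (Car 31→Request R3 $30, Car 27→Request R5 $63) loses 10.
No other one-to-one assignment exceeds $183.

Max total: $183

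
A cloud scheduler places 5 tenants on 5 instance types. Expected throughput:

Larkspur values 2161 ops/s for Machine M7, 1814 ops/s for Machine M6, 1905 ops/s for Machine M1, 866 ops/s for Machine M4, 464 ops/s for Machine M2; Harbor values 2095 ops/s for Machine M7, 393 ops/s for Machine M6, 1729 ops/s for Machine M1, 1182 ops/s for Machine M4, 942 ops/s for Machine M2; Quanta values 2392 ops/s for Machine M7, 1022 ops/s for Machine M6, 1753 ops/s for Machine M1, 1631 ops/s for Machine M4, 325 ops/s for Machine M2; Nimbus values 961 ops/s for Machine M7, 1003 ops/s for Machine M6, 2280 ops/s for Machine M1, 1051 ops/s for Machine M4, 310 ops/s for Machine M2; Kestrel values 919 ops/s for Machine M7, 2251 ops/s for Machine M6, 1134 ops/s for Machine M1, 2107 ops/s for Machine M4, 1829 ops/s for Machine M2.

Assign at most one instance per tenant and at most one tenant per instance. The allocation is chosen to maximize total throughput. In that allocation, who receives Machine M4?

This is the linear assignment problem.
Optimal: Larkspur→Machine M6 (1814 ops/s), Harbor→Machine M7 (2095 ops/s), Quanta→Machine M4 (1631 ops/s), Nimbus→Machine M1 (2280 ops/s), Kestrel→Machine M2 (1829 ops/s) — total 1814+2095+1631+2280+1829 = 9649 ops/s.
Max-entry greedy (repeatedly take the single best remaining cell) gives 8569 ops/s, worse by 1080.
Swapping Larkspur↔Harbor (Larkspur→Machine M7 2161 ops/s, Harbor→Machine M6 393 ops/s) loses 1355.
No other one-to-one assignment exceeds 9649 ops/s.
Quanta's own top instance is Machine M7 (2392 ops/s), but forcing Quanta→Machine M7 and reassigning the rest optimally gives only 9535 ops/s — worse by 114.

Quanta receives Machine M4.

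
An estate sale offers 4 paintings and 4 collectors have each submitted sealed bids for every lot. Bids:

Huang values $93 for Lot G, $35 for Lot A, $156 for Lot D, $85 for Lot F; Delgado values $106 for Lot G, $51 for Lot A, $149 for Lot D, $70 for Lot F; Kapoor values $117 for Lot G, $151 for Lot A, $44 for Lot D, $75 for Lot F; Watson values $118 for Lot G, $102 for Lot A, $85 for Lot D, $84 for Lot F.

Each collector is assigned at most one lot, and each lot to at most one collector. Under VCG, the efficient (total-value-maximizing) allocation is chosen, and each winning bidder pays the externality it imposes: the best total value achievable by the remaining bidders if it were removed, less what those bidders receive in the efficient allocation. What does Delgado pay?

Delgado pays $71.

Efficient allocation: Huang→Lot F ($85), Delgado→Lot D ($149), Kapoor→Lot A ($151), Watson→Lot G ($118); total welfare W = $503.
Delgado receives Lot D at value $149, so the others get W − 149 = $354.
Without Delgado: best allocation of the remaining 3 bidders over all 4 lots is Huang→Lot D ($156), Kapoor→Lot A ($151), Watson→Lot G ($118), total $425.
VCG payment = (others' best without Delgado) − (others' welfare with Delgado) = 425 − 354 = $71.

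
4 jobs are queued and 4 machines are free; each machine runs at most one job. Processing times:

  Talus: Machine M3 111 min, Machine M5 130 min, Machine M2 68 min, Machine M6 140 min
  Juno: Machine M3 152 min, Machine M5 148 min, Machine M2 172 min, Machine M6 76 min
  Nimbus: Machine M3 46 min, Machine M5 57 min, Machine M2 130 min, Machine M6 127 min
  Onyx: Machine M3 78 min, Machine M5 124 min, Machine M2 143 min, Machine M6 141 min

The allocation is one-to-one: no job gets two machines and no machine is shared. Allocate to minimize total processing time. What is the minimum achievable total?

This is the linear assignment problem.
Optimal: Talus→Machine M2 (68 min), Juno→Machine M6 (76 min), Nimbus→Machine M5 (57 min), Onyx→Machine M3 (78 min) — total 68+76+57+78 = 279 min.
Next-best assignment: Talus→Machine M2, Juno→Machine M6, Nimbus→Machine M3, Onyx→Machine M5 = 314 min.

Min total: 279 min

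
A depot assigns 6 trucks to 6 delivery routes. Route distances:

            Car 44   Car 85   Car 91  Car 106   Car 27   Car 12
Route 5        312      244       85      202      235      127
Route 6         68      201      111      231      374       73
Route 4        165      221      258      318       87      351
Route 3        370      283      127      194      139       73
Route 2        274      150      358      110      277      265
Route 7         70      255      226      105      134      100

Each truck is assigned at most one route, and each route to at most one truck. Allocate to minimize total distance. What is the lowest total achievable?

Min total: 568 km

Optimal: Car 44→Route 6 (68 km), Car 85→Route 2 (150 km), Car 91→Route 5 (85 km), Car 106→Route 7 (105 km), Car 27→Route 4 (87 km), Car 12→Route 3 (73 km) — total 68+150+85+105+87+73 = 568 km.
Column-greedy (each route in turn goes to its cheapest remaining truck) gives 678 km, worse by 110.
Swapping Car 91↔Car 106 (Car 91→Route 7 226 km, Car 106→Route 5 202 km) adds 238.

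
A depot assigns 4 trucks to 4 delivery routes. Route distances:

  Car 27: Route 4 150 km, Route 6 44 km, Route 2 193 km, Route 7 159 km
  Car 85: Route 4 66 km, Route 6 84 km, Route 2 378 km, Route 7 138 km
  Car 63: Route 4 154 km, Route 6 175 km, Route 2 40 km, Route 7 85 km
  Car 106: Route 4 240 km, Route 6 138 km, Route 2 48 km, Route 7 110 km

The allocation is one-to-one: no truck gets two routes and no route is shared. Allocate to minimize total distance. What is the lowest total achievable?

This is a one-to-one assignment (minimum-cost bipartite matching).
Optimal: Car 27→Route 6 (44 km), Car 85→Route 4 (66 km), Car 63→Route 7 (85 km), Car 106→Route 2 (48 km) — total 44+66+85+48 = 243 km.
Row-greedy (each truck in turn takes its cheapest remaining route) gives 260 km, worse by 17.
Swapping Car 106↔Car 27 (Car 106→Route 6 138 km, Car 27→Route 2 193 km) adds 239.
Checked against all permutations: 243 km is optimal.

Min total: 243 km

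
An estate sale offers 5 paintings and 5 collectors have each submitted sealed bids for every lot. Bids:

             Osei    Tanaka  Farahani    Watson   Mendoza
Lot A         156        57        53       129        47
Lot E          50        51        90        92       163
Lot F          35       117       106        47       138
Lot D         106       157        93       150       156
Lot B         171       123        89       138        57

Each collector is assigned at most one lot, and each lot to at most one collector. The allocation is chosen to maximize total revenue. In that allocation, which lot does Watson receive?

Watson receives Lot A.

Optimal: Osei→Lot B ($171), Tanaka→Lot D ($157), Farahani→Lot F ($106), Watson→Lot A ($129), Mendoza→Lot E ($163) — total 171+157+106+129+163 = $726.
Column-greedy (each lot in turn goes to its best remaining collector) gives $675, worse by 51.
No other one-to-one assignment exceeds $726.
Watson's own top lot is Lot D ($150), but forcing Watson→Lot D and reassigning the rest optimally gives only $698 — worse by 28.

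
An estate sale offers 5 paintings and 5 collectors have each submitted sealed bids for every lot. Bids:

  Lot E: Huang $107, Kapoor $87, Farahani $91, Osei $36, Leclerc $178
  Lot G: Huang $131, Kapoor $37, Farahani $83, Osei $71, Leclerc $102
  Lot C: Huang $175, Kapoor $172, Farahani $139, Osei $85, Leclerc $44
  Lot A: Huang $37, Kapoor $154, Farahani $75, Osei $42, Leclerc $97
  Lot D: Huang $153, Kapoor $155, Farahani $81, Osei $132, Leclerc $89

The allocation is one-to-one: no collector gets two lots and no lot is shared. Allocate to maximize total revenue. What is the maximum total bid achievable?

Maximum total: $734

Optimal: Huang→Lot G ($131), Kapoor→Lot A ($154), Farahani→Lot C ($139), Osei→Lot D ($132), Leclerc→Lot E ($178) — total 131+154+139+132+178 = $734.
Column-greedy (each lot in turn goes to its best remaining collector) gives $688, worse by 46.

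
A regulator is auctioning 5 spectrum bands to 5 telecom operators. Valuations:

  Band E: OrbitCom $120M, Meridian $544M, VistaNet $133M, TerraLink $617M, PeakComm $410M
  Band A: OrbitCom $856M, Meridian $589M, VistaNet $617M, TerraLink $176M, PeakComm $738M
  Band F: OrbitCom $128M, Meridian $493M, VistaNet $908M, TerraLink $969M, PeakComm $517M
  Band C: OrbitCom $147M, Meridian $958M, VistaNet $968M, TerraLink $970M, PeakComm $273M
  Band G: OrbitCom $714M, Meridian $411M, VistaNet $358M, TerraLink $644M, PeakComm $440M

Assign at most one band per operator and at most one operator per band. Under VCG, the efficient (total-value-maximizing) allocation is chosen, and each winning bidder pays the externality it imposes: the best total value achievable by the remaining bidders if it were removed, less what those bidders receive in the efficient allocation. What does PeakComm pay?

Efficient allocation: OrbitCom→Band G ($714M), Meridian→Band C ($958M), VistaNet→Band F ($908M), TerraLink→Band E ($617M), PeakComm→Band A ($738M); total welfare W = $3935M.
PeakComm receives Band A at value $738M, so the others get W − 738 = $3197M.
Without PeakComm: best allocation of the remaining 4 bidders over all 5 bands is OrbitCom→Band A ($856M), Meridian→Band C ($958M), VistaNet→Band F ($908M), TerraLink→Band G ($644M), total $3366M.
VCG payment = (others' best without PeakComm) − (others' welfare with PeakComm) = 3366 − 3197 = $169M.

PeakComm pays $169M.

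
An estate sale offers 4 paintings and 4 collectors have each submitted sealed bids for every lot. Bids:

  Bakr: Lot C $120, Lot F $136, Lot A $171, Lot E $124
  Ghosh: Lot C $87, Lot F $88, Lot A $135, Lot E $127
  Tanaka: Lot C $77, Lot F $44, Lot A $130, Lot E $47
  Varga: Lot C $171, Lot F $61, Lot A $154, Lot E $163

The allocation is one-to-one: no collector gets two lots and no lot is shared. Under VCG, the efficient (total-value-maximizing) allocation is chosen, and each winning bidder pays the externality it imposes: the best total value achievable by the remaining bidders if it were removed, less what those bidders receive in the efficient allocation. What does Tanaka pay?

Efficient allocation: Bakr→Lot F ($136), Ghosh→Lot E ($127), Tanaka→Lot A ($130), Varga→Lot C ($171); total welfare W = $564.
Tanaka receives Lot A at value $130, so the others get W − 130 = $434.
Without Tanaka: best allocation of the remaining 3 bidders over all 4 lots is Bakr→Lot A ($171), Ghosh→Lot E ($127), Varga→Lot C ($171), total $469.
VCG payment = (others' best without Tanaka) − (others' welfare with Tanaka) = 469 − 434 = $35.

Tanaka pays $35.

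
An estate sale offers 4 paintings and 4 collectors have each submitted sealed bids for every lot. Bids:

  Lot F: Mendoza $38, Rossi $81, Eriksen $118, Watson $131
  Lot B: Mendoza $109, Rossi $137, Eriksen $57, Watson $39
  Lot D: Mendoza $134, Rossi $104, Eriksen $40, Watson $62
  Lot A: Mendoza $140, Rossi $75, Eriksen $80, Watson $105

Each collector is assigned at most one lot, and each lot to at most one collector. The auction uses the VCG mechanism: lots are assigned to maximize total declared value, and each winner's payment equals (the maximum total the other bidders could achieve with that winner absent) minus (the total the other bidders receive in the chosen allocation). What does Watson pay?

Efficient allocation: Mendoza→Lot D ($134), Rossi→Lot B ($137), Eriksen→Lot F ($118), Watson→Lot A ($105); total welfare W = $494.
Watson receives Lot A at value $105, so the others get W − 105 = $389.
Without Watson: best allocation of the remaining 3 bidders over all 4 lots is Mendoza→Lot A ($140), Rossi→Lot B ($137), Eriksen→Lot F ($118), total $395.
VCG payment = (others' best without Watson) − (others' welfare with Watson) = 395 − 389 = $6.

Watson pays $6.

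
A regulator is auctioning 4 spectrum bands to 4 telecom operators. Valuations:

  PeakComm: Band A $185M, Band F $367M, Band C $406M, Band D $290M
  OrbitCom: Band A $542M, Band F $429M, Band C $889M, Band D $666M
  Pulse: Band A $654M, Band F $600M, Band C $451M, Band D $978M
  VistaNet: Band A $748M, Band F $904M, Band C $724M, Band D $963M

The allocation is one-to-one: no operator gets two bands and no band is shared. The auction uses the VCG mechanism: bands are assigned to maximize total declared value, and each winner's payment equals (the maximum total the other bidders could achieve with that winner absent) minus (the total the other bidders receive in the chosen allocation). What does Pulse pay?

Efficient allocation: PeakComm→Band F ($367M), OrbitCom→Band C ($889M), Pulse→Band D ($978M), VistaNet→Band A ($748M); total welfare W = $2982M.
Pulse receives Band D at value $978M, so the others get W − 978 = $2004M.
Without Pulse: best allocation of the remaining 3 bidders over all 4 bands is PeakComm→Band F ($367M), OrbitCom→Band C ($889M), VistaNet→Band D ($963M), total $2219M.
VCG payment = (others' best without Pulse) − (others' welfare with Pulse) = 2219 − 2004 = $215M.

Pulse pays $215M.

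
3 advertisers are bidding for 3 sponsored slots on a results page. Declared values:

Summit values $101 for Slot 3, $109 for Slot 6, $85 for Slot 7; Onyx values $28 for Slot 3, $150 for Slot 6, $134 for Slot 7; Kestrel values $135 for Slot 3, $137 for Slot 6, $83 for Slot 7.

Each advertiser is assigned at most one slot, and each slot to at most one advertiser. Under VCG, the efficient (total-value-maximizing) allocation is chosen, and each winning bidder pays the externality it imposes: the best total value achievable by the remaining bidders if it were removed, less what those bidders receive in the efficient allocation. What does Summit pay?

Summit pays $16.

Efficient allocation: Summit→Slot 6 ($109), Onyx→Slot 7 ($134), Kestrel→Slot 3 ($135); total welfare W = $378.
Summit receives Slot 6 at value $109, so the others get W − 109 = $269.
Without Summit: best allocation of the remaining 2 bidders over all 3 slots is Onyx→Slot 6 ($150), Kestrel→Slot 3 ($135), total $285.
VCG payment = (others' best without Summit) − (others' welfare with Summit) = 285 − 269 = $16.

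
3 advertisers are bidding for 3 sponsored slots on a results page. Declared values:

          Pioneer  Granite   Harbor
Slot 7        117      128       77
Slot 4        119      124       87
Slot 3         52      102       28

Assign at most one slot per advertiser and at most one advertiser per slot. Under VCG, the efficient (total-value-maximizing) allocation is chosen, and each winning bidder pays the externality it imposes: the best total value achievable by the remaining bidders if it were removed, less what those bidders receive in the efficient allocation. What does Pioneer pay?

Pioneer pays $26.

Efficient allocation: Pioneer→Slot 7 ($117), Granite→Slot 3 ($102), Harbor→Slot 4 ($87); total welfare W = $306.
Pioneer receives Slot 7 at value $117, so the others get W − 117 = $189.
Without Pioneer: best allocation of the remaining 2 bidders over all 3 slots is Granite→Slot 7 ($128), Harbor→Slot 4 ($87), total $215.
VCG payment = (others' best without Pioneer) − (others' welfare with Pioneer) = 215 − 189 = $26.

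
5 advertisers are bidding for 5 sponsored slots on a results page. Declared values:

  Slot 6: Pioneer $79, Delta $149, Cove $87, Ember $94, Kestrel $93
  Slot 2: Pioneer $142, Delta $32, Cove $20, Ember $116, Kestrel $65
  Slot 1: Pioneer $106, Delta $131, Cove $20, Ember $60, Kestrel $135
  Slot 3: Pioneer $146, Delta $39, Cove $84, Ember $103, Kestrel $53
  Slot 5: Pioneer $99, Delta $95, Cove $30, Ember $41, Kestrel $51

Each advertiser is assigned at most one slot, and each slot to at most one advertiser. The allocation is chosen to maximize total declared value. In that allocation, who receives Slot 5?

Pioneer receives Slot 5.

This is the linear assignment problem.
Optimal: Pioneer→Slot 5 ($99), Delta→Slot 6 ($149), Cove→Slot 3 ($84), Ember→Slot 2 ($116), Kestrel→Slot 1 ($135) — total 99+149+84+116+135 = $583.
Row-greedy (each advertiser in turn takes its best remaining slot) gives $576, worse by 7.
Swapping Ember↔Pioneer (Ember→Slot 5 $41, Pioneer→Slot 2 $142) loses 32.
Pioneer's own top slot is Slot 3 ($146), but forcing Pioneer→Slot 3 and reassigning the rest optimally gives only $579 — worse by 4.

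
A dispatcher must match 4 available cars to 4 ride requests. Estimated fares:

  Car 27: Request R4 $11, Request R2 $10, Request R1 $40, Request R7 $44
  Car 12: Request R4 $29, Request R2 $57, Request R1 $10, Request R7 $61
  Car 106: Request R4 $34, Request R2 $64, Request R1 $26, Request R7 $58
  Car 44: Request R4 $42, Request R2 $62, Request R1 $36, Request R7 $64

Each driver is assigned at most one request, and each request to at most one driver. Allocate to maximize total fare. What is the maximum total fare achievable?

Max total: $207

Optimal: Car 27→Request R1 ($40), Car 12→Request R7 ($61), Car 106→Request R2 ($64), Car 44→Request R4 ($42) — total 40+61+64+42 = $207.
Row-greedy (each driver in turn takes its best remaining request) gives $171, worse by 36.
Swapping Car 44↔Car 12 (Car 44→Request R7 $64, Car 12→Request R4 $29) loses 10.
No other one-to-one assignment exceeds $207.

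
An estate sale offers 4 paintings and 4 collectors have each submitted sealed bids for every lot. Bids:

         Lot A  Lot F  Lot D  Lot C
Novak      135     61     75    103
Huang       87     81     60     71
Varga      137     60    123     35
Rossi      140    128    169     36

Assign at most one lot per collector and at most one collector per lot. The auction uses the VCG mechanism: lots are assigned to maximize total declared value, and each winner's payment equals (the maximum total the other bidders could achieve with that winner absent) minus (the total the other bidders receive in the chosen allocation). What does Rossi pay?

Efficient allocation: Novak→Lot C ($103), Huang→Lot F ($81), Varga→Lot A ($137), Rossi→Lot D ($169); total welfare W = $490.
Rossi receives Lot D at value $169, so the others get W − 169 = $321.
Without Rossi: best allocation of the remaining 3 bidders over all 4 lots is Novak→Lot A ($135), Huang→Lot F ($81), Varga→Lot D ($123), total $339.
VCG payment = (others' best without Rossi) − (others' welfare with Rossi) = 339 − 321 = $18.

Rossi pays $18.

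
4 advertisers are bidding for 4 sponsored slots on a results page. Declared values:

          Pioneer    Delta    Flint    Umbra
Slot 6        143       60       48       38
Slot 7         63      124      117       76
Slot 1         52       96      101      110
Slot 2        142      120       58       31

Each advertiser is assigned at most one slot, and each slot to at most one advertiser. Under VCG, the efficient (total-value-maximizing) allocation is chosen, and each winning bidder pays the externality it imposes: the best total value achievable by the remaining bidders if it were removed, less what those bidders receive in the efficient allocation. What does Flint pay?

Efficient allocation: Pioneer→Slot 6 ($143), Delta→Slot 2 ($120), Flint→Slot 7 ($117), Umbra→Slot 1 ($110); total welfare W = $490.
Flint receives Slot 7 at value $117, so the others get W − 117 = $373.
Without Flint: best allocation of the remaining 3 bidders over all 4 slots is Pioneer→Slot 6 ($143), Delta→Slot 7 ($124), Umbra→Slot 1 ($110), total $377.
VCG payment = (others' best without Flint) − (others' welfare with Flint) = 377 − 373 = $4.

Flint pays $4.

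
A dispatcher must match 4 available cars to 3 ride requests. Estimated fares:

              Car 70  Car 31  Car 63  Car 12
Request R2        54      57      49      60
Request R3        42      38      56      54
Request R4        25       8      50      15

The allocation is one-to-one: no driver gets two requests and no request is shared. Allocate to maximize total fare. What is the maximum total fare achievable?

Max total: $161

Optimal: Car 31→Request R2 ($57), Car 12→Request R3 ($54), Car 63→Request R4 ($50) — total 57+54+50 = $161.
Max-entry greedy (repeatedly take the single best remaining cell) gives $141, worse by 20.
Next-best assignment: Car 70→Request R2, Car 12→Request R3, Car 63→Request R4 = $158.
Swapping Car 12↔Car 31 (Car 12→Request R2 $60, Car 31→Request R3 $38) loses 13.
Checked against all permutations: $161 is optimal.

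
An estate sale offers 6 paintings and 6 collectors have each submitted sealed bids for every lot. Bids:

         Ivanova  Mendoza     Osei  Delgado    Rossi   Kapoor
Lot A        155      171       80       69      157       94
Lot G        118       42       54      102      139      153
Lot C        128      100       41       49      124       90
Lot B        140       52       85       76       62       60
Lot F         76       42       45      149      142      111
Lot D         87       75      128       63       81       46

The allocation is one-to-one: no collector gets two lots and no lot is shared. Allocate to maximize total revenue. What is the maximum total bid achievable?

Maximum total: $865

Treat this as an assignment problem: match each collector to one lot.
Optimal: Ivanova→Lot B ($140), Mendoza→Lot A ($171), Osei→Lot D ($128), Delgado→Lot F ($149), Rossi→Lot C ($124), Kapoor→Lot G ($153) — total 140+171+128+149+124+153 = $865.
Column-greedy (each lot in turn goes to its best remaining collector) gives $767, worse by 98.
Next-best assignment: Ivanova→Lot B, Mendoza→Lot C, Osei→Lot D, Delgado→Lot F, Rossi→Lot A, Kapoor→Lot G = $827.
Checked against all permutations: $865 is optimal.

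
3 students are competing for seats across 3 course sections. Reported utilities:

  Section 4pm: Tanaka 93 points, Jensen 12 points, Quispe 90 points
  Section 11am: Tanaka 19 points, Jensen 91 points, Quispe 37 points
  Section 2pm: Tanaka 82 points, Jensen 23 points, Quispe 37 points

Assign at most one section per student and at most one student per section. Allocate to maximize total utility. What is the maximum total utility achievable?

Maximum total: 263 points

This is a one-to-one assignment (maximum-weight bipartite matching).
Optimal: Tanaka→Section 2pm (82 points), Jensen→Section 11am (91 points), Quispe→Section 4pm (90 points) — total 82+91+90 = 263 points.
Max-entry greedy (repeatedly take the single best remaining cell) gives 221 points, worse by 42.
Next-best assignment: Tanaka→Section 4pm, Jensen→Section 11am, Quispe→Section 2pm = 221 points.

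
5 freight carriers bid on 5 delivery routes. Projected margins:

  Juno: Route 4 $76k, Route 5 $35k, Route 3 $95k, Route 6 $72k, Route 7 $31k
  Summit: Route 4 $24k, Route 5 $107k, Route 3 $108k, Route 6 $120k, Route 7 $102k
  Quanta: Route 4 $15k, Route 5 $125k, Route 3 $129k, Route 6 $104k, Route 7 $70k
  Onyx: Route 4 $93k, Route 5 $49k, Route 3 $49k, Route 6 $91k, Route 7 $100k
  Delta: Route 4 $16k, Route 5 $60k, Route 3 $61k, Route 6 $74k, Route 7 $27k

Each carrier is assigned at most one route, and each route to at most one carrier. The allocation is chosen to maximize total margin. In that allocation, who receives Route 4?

Optimal: Juno→Route 3 ($95k), Summit→Route 7 ($102k), Quanta→Route 5 ($125k), Onyx→Route 4 ($93k), Delta→Route 6 ($74k) — total 95+102+125+93+74 = $489k.
Max-entry greedy (repeatedly take the single best remaining cell) gives $485k, worse by 4.
Onyx's own top route is Route 7 ($100k), but forcing Onyx→Route 7 and reassigning the rest optimally gives only $486k — worse by 3.

Onyx receives Route 4.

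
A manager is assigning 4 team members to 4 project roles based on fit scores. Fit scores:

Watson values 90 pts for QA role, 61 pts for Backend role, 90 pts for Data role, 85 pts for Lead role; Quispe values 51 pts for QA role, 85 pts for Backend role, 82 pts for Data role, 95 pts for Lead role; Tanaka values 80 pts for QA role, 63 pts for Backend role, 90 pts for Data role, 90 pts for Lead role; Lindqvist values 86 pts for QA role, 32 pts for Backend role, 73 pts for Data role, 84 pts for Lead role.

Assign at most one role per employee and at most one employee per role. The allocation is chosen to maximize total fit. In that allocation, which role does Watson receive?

Watson receives Data role.

This is a one-to-one assignment (maximum-weight bipartite matching).
Optimal: Watson→Data role (90 pts), Quispe→Backend role (85 pts), Tanaka→Lead role (90 pts), Lindqvist→QA role (86 pts) — total 90+85+90+86 = 351 pts.
Next-best assignment: Watson→QA role, Quispe→Backend role, Tanaka→Data role, Lindqvist→Lead role = 349 pts.
Swapping Quispe↔Tanaka (Quispe→Lead role 95 pts, Tanaka→Backend role 63 pts) loses 17.
No other one-to-one assignment exceeds 351 pts.
Watson's own top role is QA role (90 pts), but forcing Watson→QA role and reassigning the rest optimally gives only 349 pts — worse by 2.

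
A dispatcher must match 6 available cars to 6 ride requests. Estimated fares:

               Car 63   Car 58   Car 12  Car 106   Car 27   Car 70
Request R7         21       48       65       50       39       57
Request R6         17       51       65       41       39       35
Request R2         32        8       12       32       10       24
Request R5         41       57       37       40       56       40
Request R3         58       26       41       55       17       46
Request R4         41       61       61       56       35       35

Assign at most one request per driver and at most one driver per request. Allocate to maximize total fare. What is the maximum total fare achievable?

Maximum total: $329

Optimal: Car 63→Request R3 ($58), Car 58→Request R4 ($61), Car 12→Request R6 ($65), Car 106→Request R2 ($32), Car 27→Request R5 ($56), Car 70→Request R7 ($57) — total 58+61+65+32+56+57 = $329.
Swapping Car 106↔Car 63 (Car 106→Request R3 $55, Car 63→Request R2 $32) loses 3.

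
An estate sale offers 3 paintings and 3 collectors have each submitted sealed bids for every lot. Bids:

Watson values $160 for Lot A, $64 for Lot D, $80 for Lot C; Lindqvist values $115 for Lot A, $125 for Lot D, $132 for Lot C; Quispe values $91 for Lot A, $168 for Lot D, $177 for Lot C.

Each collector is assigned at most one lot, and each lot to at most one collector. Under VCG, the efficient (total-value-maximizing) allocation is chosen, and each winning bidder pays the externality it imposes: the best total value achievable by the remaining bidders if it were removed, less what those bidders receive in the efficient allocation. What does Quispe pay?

Quispe pays $7.

Efficient allocation: Watson→Lot A ($160), Lindqvist→Lot D ($125), Quispe→Lot C ($177); total welfare W = $462.
Quispe receives Lot C at value $177, so the others get W − 177 = $285.
Without Quispe: best allocation of the remaining 2 bidders over all 3 lots is Watson→Lot A ($160), Lindqvist→Lot C ($132), total $292.
VCG payment = (others' best without Quispe) − (others' welfare with Quispe) = 292 − 285 = $7.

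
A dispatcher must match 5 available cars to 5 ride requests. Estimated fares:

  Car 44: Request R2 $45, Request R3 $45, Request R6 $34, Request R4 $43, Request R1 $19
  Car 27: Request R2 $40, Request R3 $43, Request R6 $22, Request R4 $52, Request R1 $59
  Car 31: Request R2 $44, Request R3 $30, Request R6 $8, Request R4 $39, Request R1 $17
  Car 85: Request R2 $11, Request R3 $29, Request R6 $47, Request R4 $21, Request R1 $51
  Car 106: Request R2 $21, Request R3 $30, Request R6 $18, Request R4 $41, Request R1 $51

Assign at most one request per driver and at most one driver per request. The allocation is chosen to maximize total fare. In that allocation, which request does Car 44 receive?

Car 44 receives Request R3.

This is the linear assignment problem.
Optimal: Car 44→Request R3 ($45), Car 27→Request R4 ($52), Car 31→Request R2 ($44), Car 85→Request R6 ($47), Car 106→Request R1 ($51) — total 45+52+44+47+51 = $239.
Row-greedy (each driver in turn takes its best remaining request) gives $220, worse by 19.
Swapping Car 27↔Car 44 (Car 27→Request R3 $43, Car 44→Request R4 $43) loses 11.
Every other assignment is strictly worse.
Car 44's own top request is Request R2 ($45), but forcing Car 44→Request R2 and reassigning the rest optimally gives only $225 — worse by 14.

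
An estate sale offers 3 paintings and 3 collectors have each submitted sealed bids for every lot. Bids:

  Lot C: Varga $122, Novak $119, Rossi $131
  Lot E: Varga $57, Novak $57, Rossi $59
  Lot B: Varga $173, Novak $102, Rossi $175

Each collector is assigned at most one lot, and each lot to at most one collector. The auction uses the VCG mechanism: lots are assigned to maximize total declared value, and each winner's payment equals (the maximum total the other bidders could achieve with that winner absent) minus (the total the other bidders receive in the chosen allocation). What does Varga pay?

Efficient allocation: Varga→Lot B ($173), Novak→Lot E ($57), Rossi→Lot C ($131); total welfare W = $361.
Varga receives Lot B at value $173, so the others get W − 173 = $188.
Without Varga: best allocation of the remaining 2 bidders over all 3 lots is Novak→Lot C ($119), Rossi→Lot B ($175), total $294.
VCG payment = (others' best without Varga) − (others' welfare with Varga) = 294 − 188 = $106.

Varga pays $106.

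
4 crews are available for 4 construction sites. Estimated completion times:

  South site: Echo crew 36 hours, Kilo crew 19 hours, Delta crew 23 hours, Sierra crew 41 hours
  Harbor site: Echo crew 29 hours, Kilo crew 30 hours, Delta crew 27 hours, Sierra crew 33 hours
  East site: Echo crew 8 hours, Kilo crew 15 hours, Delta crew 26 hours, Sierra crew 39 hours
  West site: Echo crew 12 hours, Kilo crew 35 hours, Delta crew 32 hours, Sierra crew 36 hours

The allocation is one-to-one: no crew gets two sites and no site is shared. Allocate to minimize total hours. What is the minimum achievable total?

Optimal: Echo crew→West site (12 hours), Kilo crew→East site (15 hours), Delta crew→South site (23 hours), Sierra crew→Harbor site (33 hours) — total 12+15+23+33 = 83 hours.
Column-greedy (each site in turn goes to its cheapest remaining crew) gives 90 hours, worse by 7.
Next-best assignment: Echo crew→East site, Kilo crew→South site, Delta crew→Harbor site, Sierra crew→West site = 90 hours.

Minimum total: 83 hours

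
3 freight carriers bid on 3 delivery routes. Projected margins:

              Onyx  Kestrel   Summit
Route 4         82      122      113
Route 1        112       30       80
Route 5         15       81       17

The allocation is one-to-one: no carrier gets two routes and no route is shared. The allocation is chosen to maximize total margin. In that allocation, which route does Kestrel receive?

This is a one-to-one assignment (maximum-weight bipartite matching).
Optimal: Onyx→Route 1 ($112k), Kestrel→Route 5 ($81k), Summit→Route 4 ($113k) — total 112+81+113 = $306k.
Column-greedy (each route in turn goes to its best remaining carrier) gives $251k, worse by 55.
Swapping Onyx↔Summit (Onyx→Route 4 $82k, Summit→Route 1 $80k) loses 63.
Kestrel's own top route is Route 4 ($122k), but forcing Kestrel→Route 4 and reassigning the rest optimally gives only $251k — worse by 55.

Kestrel receives Route 5.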